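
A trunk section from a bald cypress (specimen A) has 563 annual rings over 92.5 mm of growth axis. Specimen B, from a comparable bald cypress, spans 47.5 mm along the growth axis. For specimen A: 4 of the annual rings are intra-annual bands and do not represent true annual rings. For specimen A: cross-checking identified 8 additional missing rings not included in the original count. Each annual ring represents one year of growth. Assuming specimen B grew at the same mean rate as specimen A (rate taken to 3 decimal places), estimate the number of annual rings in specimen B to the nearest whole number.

291 annual rings

Specimen A: after corrections the count is 563 − 4 + 8 = 567 annual rings.
A: 92.5 mm over 567 years gives 92.5 / 567 ≈ 0.163 mm/year.
For B, 47.5 / 0.163 = 291.41 years ≈ 291 annual rings.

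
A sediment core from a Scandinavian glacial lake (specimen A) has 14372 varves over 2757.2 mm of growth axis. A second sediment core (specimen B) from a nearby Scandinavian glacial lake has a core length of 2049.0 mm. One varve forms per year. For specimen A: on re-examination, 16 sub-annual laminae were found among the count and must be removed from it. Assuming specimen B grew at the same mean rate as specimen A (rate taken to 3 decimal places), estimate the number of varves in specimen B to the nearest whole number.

10672 varves

Specimen A: correcting the raw count gives 14372 − 16 = 14356 true varves.
A: 2757.2 mm over 14356 years gives 2757.2 / 14356 ≈ 0.192 mm/year.
For B, 2049.0 / 0.192 = 10671.88 years ≈ 10672 varves.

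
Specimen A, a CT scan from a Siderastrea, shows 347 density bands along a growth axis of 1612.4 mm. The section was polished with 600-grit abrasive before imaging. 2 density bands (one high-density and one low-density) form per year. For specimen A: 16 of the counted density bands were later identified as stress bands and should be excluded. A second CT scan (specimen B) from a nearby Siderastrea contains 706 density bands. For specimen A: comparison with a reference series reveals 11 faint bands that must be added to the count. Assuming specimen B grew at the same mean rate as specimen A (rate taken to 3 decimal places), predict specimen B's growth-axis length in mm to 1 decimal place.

3328.4 mm

Specimen A: correcting the raw count gives 347 − 16 + 11 = 342 true density bands.
Specimen A: 342 density bands at 2 per year is 342 / 2 = 171 years.
A: Extension rate ≈ 1612.4 / 171 = 9.429 mm/yr.
Specimen B: dividing by 2 density bands per year: 706 / 2 = 353 years. Length of B = 9.429 × 353 = 3328.4 mm.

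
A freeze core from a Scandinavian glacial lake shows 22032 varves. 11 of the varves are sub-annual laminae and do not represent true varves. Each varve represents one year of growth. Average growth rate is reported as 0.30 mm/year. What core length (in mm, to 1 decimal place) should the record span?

6606.3 mm

True varve count = 22032 − 11 = 22021.
Predicted length = 0.30 mm/year × 22021 years = 6606.3 mm.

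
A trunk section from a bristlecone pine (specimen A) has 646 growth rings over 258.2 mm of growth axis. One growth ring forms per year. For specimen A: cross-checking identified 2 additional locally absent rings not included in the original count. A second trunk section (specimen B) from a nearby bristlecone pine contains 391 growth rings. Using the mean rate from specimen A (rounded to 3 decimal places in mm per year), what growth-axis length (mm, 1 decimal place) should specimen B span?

Specimen A: adjusted count: 646 + 2 = 648 growth rings.
A: 258.2 mm over 648 years gives 258.2 / 648 ≈ 0.398 mm/yr.
Length of B = 0.398 × 391 = 155.6 mm.

155.6 mm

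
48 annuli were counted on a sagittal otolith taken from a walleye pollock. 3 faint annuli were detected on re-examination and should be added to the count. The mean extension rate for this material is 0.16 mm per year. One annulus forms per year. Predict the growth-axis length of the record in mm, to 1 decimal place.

8.2 mm

True annulus count = 48 + 3 = 51.
Predicted length = 0.16 mm/year × 51 years = 8.2 mm.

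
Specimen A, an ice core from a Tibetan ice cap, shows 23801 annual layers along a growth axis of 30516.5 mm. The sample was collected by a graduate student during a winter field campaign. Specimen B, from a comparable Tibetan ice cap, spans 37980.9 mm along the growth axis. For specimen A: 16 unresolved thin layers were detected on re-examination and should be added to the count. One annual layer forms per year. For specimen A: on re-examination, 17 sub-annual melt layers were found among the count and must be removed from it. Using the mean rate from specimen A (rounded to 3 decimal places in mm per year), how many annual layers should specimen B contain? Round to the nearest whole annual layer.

Specimen A: true annual layer count = 23801 − 17 + 16 = 23800.
A: 30516.5 mm over 23800 years gives 30516.5 / 23800 ≈ 1.282 mm per year.
Specimen B: 37980.9 mm / 1.282 mm per year = 29626.29 years ≈ 29626 annual layers.

29626 annual layers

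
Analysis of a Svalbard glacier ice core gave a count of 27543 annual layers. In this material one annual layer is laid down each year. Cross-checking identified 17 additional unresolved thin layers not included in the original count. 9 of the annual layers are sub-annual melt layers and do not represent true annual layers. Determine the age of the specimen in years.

After corrections the count is 27543 − 9 + 17 = 27551 annual layers.
At one annual layer per year, that is 27551 years.

27551 years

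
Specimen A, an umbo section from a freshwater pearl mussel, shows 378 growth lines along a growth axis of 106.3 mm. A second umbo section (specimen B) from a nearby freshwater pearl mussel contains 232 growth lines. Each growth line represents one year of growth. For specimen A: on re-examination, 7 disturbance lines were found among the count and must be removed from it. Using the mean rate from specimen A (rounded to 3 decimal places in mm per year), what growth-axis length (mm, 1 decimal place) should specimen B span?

66.6 mm

Specimen A: adjusted count: 378 − 7 = 371 growth lines.
A: 106.3 mm over 371 years gives 106.3 / 371 ≈ 0.287 mm/yr.
B's length ≈ 0.287 × 232 = 66.6 mm.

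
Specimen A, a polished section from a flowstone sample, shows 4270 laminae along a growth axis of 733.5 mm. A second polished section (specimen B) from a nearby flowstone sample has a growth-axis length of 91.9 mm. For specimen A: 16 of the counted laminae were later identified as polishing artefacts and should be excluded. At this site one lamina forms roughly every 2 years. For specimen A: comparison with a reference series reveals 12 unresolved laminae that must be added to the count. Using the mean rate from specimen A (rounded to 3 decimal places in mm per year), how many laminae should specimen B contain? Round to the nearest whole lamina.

534 laminae

Specimen A: adjusted count: 4270 − 16 + 12 = 4266 laminae.
Specimen A: at 2 years per lamina, 4266 × 2 = 8532 years.
A: Mean rate = 733.5 mm / 8532 years ≈ 0.086 mm/year.
Specimen B: 91.9 mm / 0.086 mm per year = 1068.60 years; at 2 years per lamina that is 1068.60 / 2 ≈ 534 laminae.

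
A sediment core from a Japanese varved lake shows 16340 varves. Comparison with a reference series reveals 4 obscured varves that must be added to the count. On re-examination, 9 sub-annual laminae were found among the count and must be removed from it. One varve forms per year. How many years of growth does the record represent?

16335 years

True varve count = 16340 − 9 + 4 = 16335.
One varve per year makes the duration 16335 years.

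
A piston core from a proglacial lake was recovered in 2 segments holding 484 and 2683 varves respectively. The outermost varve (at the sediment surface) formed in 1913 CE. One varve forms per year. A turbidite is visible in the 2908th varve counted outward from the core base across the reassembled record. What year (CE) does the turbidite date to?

Total varves = 484 + 2683 = 3167.
Between varve 2908 and the sediment surface there are 3167 − 2908 = 259 varves.
Counting back 259 years from 1913 CE places the turbidite in 1913 − 259 = 1654 CE.

1654 CE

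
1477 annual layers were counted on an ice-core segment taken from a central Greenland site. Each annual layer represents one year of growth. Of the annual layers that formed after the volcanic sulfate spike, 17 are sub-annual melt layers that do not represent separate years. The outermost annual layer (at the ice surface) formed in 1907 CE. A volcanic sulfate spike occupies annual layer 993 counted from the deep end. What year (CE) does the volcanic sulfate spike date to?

Between annual layer 993 and the ice surface there are 1477 − 993 = 484 annual layers.
Removing the 17 false annual layers leaves 484 − 17 = 467 true annual layers beyond the volcanic sulfate spike.
1907 − 467 = 1440 CE.

1440 CE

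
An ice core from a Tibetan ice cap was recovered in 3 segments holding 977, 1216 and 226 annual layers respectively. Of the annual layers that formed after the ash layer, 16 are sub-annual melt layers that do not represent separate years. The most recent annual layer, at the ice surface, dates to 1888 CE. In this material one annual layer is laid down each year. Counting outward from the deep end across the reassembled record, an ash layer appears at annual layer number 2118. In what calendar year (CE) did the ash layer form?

Total annual layers = 977 + 1216 + 226 = 2419.
The ash layer sits at annual layer 2118 from the deep end, so 2419 − 2118 = 301 annual layers formed after it.
301 − 16 false = 285 true annual layers after the ash layer.
The annual layer at the ice surface is 1888 CE, so the ash layer dates to 1888 − 285 = 1603 CE.

1603 CE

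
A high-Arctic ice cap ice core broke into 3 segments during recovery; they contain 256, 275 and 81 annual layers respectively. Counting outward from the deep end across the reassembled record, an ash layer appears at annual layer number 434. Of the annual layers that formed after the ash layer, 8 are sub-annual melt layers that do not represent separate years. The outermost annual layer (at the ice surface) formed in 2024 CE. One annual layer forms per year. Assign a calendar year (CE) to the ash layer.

1854 CE

Total annual layers = 256 + 275 + 81 = 612.
Between annual layer 434 and the ice surface there are 612 − 434 = 178 annual layers.
178 − 8 false = 170 true annual layers after the ash layer.
2024 − 170 = 1854 CE.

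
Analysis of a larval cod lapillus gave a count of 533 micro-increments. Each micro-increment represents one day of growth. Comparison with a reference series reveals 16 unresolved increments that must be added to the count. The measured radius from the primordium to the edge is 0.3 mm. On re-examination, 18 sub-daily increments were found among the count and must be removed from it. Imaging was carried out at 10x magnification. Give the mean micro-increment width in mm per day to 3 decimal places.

True micro-increment count = 533 − 18 + 16 = 531.
Mean rate = 0.3 mm / 531 days ≈ 0.001 mm per day.

0.001 mm per day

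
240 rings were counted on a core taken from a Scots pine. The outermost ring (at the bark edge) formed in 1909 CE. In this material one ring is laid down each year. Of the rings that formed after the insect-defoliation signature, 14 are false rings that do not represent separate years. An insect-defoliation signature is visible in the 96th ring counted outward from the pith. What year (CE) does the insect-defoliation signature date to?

240 − 96 = 144 rings lie beyond the insect-defoliation signature toward the bark edge.
144 − 14 false = 130 true rings after the insect-defoliation signature.
The ring at the bark edge is 1909 CE, so the insect-defoliation signature dates to 1909 − 130 = 1779 CE.

1779 CE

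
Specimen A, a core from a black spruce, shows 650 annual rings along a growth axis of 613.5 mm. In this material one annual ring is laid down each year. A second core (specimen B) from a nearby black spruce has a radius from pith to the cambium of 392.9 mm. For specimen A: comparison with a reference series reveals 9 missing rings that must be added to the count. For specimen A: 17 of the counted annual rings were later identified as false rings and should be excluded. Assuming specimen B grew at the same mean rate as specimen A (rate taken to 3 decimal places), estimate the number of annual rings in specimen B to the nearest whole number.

Specimen A: correcting the raw count gives 650 − 17 + 9 = 642 true annual rings.
A: Extension rate ≈ 613.5 / 642 = 0.956 mm/year.
B spans 392.9 / 0.956 = 410.98 years ≈ 411 annual rings.

411 annual rings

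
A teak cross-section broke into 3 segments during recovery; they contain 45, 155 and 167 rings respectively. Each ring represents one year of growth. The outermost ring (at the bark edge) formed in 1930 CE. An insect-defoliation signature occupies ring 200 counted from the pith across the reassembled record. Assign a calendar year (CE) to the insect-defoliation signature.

Total rings = 45 + 155 + 167 = 367.
Between ring 200 and the bark edge there are 367 − 200 = 167 rings.
1930 − 167 = 1763 CE.

1763 CE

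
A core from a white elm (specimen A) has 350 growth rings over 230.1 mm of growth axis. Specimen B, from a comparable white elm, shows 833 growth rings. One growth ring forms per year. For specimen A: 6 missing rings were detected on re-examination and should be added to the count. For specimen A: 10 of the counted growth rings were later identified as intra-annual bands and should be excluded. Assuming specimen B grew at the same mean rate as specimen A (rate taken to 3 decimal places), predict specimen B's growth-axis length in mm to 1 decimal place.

553.9 mm

Specimen A: adjusted count: 350 − 10 + 6 = 346 growth rings.
A: Mean rate = 230.1 mm / 346 years ≈ 0.665 mm/yr.
Length of B = 0.665 × 833 = 553.9 mm.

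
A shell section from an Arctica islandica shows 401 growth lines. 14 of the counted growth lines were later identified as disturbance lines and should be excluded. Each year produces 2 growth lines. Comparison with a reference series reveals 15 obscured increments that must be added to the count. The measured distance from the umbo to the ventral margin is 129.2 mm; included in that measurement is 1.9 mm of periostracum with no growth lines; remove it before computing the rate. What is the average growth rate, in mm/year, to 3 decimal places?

Correcting the raw count gives 401 − 14 + 15 = 402 true growth lines.
Dividing by 2 growth lines per year: 402 / 2 = 201 years.
The growth record spans 129.2 − 1.9 = 127.3 mm.
127.3 mm over 201 years gives 127.3 / 201 ≈ 0.633 mm/year.

0.633 mm/year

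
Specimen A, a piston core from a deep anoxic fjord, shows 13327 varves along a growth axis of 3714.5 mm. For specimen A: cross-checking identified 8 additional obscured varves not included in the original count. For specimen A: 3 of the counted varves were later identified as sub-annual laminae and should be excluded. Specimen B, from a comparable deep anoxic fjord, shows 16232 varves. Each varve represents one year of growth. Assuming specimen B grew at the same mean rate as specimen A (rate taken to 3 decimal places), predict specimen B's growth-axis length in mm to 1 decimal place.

Specimen A: true varve count = 13327 − 3 + 8 = 13332.
A: Extension rate ≈ 3714.5 / 13332 = 0.279 mm per year.
For B, 0.279 mm/year × 16232 years = 4528.7 mm.

4528.7 mm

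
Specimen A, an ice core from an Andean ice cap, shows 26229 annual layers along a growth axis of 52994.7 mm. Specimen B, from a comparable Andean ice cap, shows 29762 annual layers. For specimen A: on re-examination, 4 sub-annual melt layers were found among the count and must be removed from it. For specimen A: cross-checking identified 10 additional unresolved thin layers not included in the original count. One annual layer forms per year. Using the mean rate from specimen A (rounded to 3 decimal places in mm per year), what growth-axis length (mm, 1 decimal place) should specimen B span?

60119.2 mm

Specimen A: correcting the raw count gives 26229 − 4 + 10 = 26235 true annual layers.
A: Mean rate = 52994.7 mm / 26235 years ≈ 2.020 mm per year.
Length of B = 2.020 × 29762 = 60119.2 mm.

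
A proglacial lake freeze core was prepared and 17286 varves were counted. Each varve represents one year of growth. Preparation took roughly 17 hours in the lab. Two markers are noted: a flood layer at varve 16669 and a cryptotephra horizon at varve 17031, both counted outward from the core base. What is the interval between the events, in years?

The two markers are separated by 17031 − 16669 = 362 varves.
That is 362 years at one varve per year.

362 yr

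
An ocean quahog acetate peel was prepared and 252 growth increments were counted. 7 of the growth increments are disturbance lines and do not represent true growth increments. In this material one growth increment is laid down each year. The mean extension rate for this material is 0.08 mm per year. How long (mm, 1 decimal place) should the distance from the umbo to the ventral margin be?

19.6 mm

After corrections the count is 252 − 7 = 245 growth increments.
Length ≈ 0.08 × 245 = 19.6 mm.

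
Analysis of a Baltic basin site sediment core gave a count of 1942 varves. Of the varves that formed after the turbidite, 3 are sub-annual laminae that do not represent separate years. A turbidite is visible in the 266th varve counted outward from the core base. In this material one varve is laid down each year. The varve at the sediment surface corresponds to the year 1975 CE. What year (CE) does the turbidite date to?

302 CE

1942 − 266 = 1676 varves lie beyond the turbidite toward the sediment surface.
Removing the 3 false varves leaves 1676 − 3 = 1673 true varves beyond the turbidite.
The varve at the sediment surface is 1975 CE, so the turbidite dates to 1975 − 1673 = 302 CE.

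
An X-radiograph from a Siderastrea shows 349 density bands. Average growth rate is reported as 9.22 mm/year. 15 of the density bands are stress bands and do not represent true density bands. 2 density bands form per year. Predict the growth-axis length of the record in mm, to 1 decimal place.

1539.7 mm

Adjusted count: 349 − 15 = 334 density bands.
Dividing by 2 density bands per year: 334 / 2 = 167 years.
167 years at 9.22 mm/year gives 9.22 × 167 = 1539.7 mm.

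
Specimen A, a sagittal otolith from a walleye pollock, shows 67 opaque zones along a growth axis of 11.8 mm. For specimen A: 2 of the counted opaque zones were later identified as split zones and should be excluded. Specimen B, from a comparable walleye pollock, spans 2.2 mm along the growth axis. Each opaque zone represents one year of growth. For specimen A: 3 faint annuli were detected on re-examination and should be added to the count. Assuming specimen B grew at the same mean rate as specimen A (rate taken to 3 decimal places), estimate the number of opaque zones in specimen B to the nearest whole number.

Specimen A: true opaque zone count = 67 − 2 + 3 = 68.
A: Mean rate = 11.8 mm / 68 years ≈ 0.174 mm/year.
For B, 2.2 / 0.174 = 12.64 years ≈ 13 opaque zones.

13 opaque zones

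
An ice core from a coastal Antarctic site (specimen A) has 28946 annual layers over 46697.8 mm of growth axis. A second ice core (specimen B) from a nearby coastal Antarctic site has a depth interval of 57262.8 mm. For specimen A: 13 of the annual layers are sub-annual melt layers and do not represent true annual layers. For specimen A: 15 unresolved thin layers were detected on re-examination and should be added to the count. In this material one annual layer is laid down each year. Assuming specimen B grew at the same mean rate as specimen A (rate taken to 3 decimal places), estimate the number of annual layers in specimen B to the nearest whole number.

Specimen A: after corrections the count is 28946 − 13 + 15 = 28948 annual layers.
A: Mean rate = 46697.8 mm / 28948 years ≈ 1.613 mm/yr.
Specimen B: 57262.8 mm / 1.613 mm per year = 35500.81 years ≈ 35501 annual layers.

35501 annual layers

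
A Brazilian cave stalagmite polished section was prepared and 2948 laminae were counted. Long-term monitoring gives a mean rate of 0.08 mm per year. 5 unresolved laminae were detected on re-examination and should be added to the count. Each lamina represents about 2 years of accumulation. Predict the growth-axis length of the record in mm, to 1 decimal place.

After corrections the count is 2948 + 5 = 2953 laminae.
Multiplying by 2 years per lamina: 2953 × 2 = 5906 years.
5906 years at 0.08 mm/year gives 0.08 × 5906 = 472.5 mm.

472.5 mm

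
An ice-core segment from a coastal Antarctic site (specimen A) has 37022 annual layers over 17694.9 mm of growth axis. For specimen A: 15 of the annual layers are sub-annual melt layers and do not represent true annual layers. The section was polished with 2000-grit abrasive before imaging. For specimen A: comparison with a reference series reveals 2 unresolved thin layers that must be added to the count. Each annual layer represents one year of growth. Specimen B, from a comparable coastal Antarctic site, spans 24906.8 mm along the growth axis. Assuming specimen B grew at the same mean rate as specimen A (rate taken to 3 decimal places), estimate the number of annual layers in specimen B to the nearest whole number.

Specimen A: correcting the raw count gives 37022 − 15 + 2 = 37009 true annual layers.
A: 17694.9 mm over 37009 years gives 17694.9 / 37009 ≈ 0.478 mm per year.
B spans 24906.8 / 0.478 = 52106.28 years ≈ 52106 annual layers.

52106 annual layers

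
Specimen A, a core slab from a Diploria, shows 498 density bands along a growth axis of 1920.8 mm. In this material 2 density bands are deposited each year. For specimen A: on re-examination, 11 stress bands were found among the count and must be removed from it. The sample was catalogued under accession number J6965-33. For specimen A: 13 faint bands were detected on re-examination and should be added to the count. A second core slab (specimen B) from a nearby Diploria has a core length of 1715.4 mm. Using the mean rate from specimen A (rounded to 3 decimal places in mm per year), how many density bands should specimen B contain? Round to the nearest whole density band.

Specimen A: after corrections the count is 498 − 11 + 13 = 500 density bands.
Specimen A: with 2 density bands per year, 500 / 2 = 250 years.
A: Extension rate ≈ 1920.8 / 250 = 7.683 mm per year.
B spans 1715.4 / 7.683 = 223.27 years; at 2 density bands per year that is 223.27 × 2 ≈ 447 density bands.

447 density bands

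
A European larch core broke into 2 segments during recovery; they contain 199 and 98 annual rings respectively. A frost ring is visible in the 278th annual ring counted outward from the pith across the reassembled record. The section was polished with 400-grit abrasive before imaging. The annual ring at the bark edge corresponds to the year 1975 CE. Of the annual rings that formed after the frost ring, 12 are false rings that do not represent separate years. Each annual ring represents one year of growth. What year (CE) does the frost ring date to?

Total annual rings = 199 + 98 = 297.
Between annual ring 278 and the bark edge there are 297 − 278 = 19 annual rings.
19 − 12 false = 7 true annual rings after the frost ring.
1975 − 7 = 1968 CE.

1968 CE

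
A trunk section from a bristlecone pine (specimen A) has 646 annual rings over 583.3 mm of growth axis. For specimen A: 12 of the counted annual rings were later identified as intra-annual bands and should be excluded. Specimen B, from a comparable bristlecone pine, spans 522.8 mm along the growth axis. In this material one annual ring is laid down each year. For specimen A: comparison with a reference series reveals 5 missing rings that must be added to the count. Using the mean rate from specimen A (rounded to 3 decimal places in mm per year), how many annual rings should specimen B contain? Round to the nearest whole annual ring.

573 annual rings

Specimen A: correcting the raw count gives 646 − 12 + 5 = 639 true annual rings.
A: Extension rate ≈ 583.3 / 639 = 0.913 mm per year.
B spans 522.8 / 0.913 = 572.62 years ≈ 573 annual rings.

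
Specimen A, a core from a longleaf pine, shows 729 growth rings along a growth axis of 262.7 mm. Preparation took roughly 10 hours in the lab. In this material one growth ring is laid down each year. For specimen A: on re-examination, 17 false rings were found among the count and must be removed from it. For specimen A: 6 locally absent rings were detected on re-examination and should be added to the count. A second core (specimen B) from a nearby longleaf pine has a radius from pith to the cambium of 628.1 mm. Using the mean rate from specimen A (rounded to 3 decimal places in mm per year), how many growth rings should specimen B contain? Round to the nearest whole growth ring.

Specimen A: true growth ring count = 729 − 17 + 6 = 718.
A: Extension rate ≈ 262.7 / 718 = 0.366 mm/yr.
For B, 628.1 / 0.366 = 1716.12 years ≈ 1716 growth rings.

1716 growth rings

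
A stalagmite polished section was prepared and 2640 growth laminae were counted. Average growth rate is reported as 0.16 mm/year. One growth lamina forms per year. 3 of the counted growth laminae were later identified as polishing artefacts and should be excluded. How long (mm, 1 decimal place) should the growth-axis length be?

Adjusted count: 2640 − 3 = 2637 growth laminae.
2637 years at 0.16 mm/year gives 0.16 × 2637 = 421.9 mm.

421.9 mm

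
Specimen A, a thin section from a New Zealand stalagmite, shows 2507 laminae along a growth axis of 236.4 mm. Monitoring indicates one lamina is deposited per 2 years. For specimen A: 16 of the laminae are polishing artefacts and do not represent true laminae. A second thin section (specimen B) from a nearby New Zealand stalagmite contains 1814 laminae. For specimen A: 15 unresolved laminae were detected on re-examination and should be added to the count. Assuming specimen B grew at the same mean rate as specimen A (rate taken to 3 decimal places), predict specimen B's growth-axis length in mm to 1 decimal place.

170.5 mm

Specimen A: correcting the raw count gives 2507 − 16 + 15 = 2506 true laminae.
Specimen A: at 2 years per lamina, 2506 × 2 = 5012 years.
A: Mean rate = 236.4 mm / 5012 years ≈ 0.047 mm/year.
Specimen B: multiplying by 2 years per lamina: 1814 × 2 = 3628 years. Length of B = 0.047 × 3628 = 170.5 mm.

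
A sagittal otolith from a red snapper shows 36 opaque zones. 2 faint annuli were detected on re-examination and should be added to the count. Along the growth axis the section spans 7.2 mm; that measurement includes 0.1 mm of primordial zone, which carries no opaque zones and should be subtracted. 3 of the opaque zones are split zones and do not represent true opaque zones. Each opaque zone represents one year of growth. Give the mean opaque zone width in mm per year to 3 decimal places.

0.203 mm per year

Adjusted count: 36 − 3 + 2 = 35 opaque zones.
Removing the 0.1 mm offcut leaves 7.2 − 0.1 = 7.1 mm.
7.1 mm over 35 years gives 7.1 / 35 ≈ 0.203 mm per year.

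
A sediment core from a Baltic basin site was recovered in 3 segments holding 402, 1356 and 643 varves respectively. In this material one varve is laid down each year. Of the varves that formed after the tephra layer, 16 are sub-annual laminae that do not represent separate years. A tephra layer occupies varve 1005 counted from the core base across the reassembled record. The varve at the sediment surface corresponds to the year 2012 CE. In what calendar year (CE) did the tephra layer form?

632 CE

Total varves = 402 + 1356 + 643 = 2401.
Between varve 1005 and the sediment surface there are 2401 − 1005 = 1396 varves.
1396 − 16 false = 1380 true varves after the tephra layer.
Counting back 1380 years from 2012 CE places the tephra layer in 2012 − 1380 = 632 CE.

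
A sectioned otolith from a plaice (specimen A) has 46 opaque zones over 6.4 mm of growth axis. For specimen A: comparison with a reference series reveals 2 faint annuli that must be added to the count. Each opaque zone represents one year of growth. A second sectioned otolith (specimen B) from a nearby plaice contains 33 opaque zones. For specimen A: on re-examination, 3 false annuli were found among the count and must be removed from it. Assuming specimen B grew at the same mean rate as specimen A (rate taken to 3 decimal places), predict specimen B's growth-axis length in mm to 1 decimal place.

4.7 mm

Specimen A: correcting the raw count gives 46 − 3 + 2 = 45 true opaque zones.
A: Mean rate = 6.4 mm / 45 years ≈ 0.142 mm/year.
B's length ≈ 0.142 × 33 = 4.7 mm.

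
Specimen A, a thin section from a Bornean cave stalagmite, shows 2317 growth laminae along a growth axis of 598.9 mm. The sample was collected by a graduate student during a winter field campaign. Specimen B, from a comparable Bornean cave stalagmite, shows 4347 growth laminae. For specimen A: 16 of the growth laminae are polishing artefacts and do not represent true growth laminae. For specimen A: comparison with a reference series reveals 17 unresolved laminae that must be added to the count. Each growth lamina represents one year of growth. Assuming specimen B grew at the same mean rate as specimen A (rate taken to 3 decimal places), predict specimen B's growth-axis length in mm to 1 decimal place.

Specimen A: after corrections the count is 2317 − 16 + 17 = 2318 growth laminae.
A: 598.9 mm over 2318 years gives 598.9 / 2318 ≈ 0.258 mm/yr.
B's length ≈ 0.258 × 4347 = 1121.5 mm.

1121.5 mm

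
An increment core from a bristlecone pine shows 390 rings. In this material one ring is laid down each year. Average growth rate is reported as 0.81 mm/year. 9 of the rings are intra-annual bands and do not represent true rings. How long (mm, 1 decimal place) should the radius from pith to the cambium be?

308.6 mm

True ring count = 390 − 9 = 381.
381 years at 0.81 mm/year gives 0.81 × 381 = 308.6 mm.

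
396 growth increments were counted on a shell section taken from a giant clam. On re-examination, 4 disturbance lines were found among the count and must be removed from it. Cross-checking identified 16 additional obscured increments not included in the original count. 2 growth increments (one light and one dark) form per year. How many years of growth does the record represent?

After corrections the count is 396 − 4 + 16 = 408 growth increments.
408 growth increments at 2 per year is 408 / 2 = 204 years.

204 yr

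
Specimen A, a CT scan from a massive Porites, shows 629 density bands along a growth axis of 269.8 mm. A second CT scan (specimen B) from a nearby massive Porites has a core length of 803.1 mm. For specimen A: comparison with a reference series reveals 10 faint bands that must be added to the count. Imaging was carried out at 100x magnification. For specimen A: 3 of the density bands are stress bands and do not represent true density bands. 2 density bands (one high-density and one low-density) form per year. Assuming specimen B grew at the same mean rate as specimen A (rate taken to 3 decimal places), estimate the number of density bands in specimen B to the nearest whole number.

1894 density bands

Specimen A: after corrections the count is 629 − 3 + 10 = 636 density bands.
Specimen A: dividing by 2 density bands per year: 636 / 2 = 318 years.
A: 269.8 mm over 318 years gives 269.8 / 318 ≈ 0.848 mm/year.
For B, 803.1 / 0.848 = 947.05 years; at 2 density bands per year that is 947.05 × 2 ≈ 1894 density bands.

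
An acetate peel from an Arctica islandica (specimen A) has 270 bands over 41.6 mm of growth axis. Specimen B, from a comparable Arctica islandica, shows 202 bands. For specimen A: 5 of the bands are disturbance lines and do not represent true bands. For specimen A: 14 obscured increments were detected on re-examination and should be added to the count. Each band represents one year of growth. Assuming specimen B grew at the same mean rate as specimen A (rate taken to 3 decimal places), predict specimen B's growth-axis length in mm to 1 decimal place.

30.1 mm

Specimen A: after corrections the count is 270 − 5 + 14 = 279 bands.
A: Mean rate = 41.6 mm / 279 years ≈ 0.149 mm per year.
Length of B = 0.149 × 202 = 30.1 mm.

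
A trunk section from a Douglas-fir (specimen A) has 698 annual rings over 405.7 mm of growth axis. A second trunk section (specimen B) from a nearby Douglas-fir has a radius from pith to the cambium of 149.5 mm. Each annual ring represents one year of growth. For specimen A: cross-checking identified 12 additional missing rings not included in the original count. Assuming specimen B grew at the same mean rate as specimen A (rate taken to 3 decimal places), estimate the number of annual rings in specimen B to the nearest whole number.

262 annual rings

Specimen A: true annual ring count = 698 + 12 = 710.
A: Extension rate ≈ 405.7 / 710 = 0.571 mm/year.
Specimen B: 149.5 mm / 0.571 mm per year = 261.82 years ≈ 262 annual rings.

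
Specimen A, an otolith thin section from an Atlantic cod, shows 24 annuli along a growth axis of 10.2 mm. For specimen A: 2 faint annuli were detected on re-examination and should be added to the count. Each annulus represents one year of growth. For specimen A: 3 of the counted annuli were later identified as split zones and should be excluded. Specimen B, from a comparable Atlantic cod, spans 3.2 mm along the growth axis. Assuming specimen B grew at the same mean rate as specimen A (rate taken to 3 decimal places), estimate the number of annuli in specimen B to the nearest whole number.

7 annuli

Specimen A: correcting the raw count gives 24 − 3 + 2 = 23 true annuli.
A: Extension rate ≈ 10.2 / 23 = 0.443 mm per year.
Specimen B: 3.2 mm / 0.443 mm per year = 7.22 years ≈ 7 annuli.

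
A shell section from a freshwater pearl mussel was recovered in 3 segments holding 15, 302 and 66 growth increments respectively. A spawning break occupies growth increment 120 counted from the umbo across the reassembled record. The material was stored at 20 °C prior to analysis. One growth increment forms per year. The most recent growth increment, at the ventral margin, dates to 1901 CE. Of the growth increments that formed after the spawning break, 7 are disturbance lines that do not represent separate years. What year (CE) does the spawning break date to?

1645 CE

Total growth increments = 15 + 302 + 66 = 383.
The spawning break sits at growth increment 120 from the umbo, so 383 − 120 = 263 growth increments formed after it.
Excluding 7 false growth increments: 263 − 7 = 256.
Counting back 256 years from 1901 CE places the spawning break in 1901 − 256 = 1645 CE.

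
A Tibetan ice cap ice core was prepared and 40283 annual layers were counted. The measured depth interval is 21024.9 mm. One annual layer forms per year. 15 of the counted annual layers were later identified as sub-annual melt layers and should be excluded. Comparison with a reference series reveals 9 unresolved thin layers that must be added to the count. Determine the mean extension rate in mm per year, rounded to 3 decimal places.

Correcting the raw count gives 40283 − 15 + 9 = 40277 true annual layers.
Mean rate = 21024.9 mm / 40277 years ≈ 0.522 mm per year.

0.522 mm per year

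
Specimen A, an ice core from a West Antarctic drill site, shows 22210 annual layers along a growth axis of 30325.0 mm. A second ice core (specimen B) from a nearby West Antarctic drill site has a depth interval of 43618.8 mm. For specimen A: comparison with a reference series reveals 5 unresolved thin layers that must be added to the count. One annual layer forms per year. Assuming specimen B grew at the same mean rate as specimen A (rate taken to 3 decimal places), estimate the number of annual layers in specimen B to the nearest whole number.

Specimen A: correcting the raw count gives 22210 + 5 = 22215 true annual layers.
A: Mean rate = 30325.0 mm / 22215 years ≈ 1.365 mm per year.
For B, 43618.8 / 1.365 = 31955.16 years ≈ 31955 annual layers.

31955 annual layers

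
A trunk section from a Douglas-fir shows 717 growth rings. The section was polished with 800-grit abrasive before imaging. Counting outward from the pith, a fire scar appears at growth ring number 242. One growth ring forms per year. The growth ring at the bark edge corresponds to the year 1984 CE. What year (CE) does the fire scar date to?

The fire scar sits at growth ring 242 from the pith, so 717 − 242 = 475 growth rings formed after it.
The growth ring at the bark edge is 1984 CE, so the fire scar dates to 1984 − 475 = 1509 CE.

1509 CE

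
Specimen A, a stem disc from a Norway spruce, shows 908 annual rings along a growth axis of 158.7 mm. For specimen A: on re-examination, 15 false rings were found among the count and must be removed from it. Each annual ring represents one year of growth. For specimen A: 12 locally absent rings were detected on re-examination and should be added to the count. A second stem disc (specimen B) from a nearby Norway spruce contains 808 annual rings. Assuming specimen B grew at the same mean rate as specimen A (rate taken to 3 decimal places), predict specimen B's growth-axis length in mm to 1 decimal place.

Specimen A: correcting the raw count gives 908 − 15 + 12 = 905 true annual rings.
A: Mean rate = 158.7 mm / 905 years ≈ 0.175 mm per year.
Length of B = 0.175 × 808 = 141.4 mm.

141.4 mm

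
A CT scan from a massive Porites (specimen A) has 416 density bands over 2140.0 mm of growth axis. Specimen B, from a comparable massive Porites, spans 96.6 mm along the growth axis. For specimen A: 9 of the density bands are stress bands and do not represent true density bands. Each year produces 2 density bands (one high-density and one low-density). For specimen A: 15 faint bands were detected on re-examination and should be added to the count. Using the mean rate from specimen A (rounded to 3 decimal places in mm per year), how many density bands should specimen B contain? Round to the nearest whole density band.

19 density bands

Specimen A: correcting the raw count gives 416 − 9 + 15 = 422 true density bands.
Specimen A: with 2 density bands per year, 422 / 2 = 211 years.
A: 2140.0 mm over 211 years gives 2140.0 / 211 ≈ 10.142 mm/yr.
B spans 96.6 / 10.142 = 9.52 years; at 2 density bands per year that is 9.52 × 2 ≈ 19 density bands.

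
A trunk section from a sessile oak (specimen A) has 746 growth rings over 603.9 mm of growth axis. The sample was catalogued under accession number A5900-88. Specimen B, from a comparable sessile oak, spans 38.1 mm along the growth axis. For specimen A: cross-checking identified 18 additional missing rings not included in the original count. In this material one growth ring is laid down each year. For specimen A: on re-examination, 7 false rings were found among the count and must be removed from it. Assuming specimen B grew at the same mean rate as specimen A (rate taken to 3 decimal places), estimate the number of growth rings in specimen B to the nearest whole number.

48 growth rings

Specimen A: after corrections the count is 746 − 7 + 18 = 757 growth rings.
A: Mean rate = 603.9 mm / 757 years ≈ 0.798 mm/yr.
For B, 38.1 / 0.798 = 47.74 years ≈ 48 growth rings.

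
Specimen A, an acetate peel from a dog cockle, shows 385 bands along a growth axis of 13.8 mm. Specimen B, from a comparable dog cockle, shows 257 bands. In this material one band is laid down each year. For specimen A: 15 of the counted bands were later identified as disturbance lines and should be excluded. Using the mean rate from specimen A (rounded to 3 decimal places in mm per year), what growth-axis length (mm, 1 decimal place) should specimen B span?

9.5 mm

Specimen A: adjusted count: 385 − 15 = 370 bands.
A: Mean rate = 13.8 mm / 370 years ≈ 0.037 mm per year.
Length of B = 0.037 × 257 = 9.5 mm.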